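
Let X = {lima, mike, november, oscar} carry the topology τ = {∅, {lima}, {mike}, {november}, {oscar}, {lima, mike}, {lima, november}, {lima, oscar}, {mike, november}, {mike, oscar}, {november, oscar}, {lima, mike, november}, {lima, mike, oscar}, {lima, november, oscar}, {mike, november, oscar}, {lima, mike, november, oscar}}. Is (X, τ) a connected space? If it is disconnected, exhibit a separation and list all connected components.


(X, τ) is disconnected; components = [{lima}, {mike}, {november}, {oscar}].

Find clopen sets (U ∈ τ with X ∖ U ∈ τ):
  U = ∅, X ∖ U = {lima, mike, november, oscar} — both open, so U is clopen.
  U = {lima}, X ∖ U = {mike, november, oscar} — both open, so U is clopen.
  U = {mike}, X ∖ U = {lima, november, oscar} — both open, so U is clopen.
  U = {november}, X ∖ U = {lima, mike, oscar} — both open, so U is clopen.
  U = {oscar}, X ∖ U = {lima, mike, november} — both open, so U is clopen.
  U = {lima, mike}, X ∖ U = {november, oscar} — both open, so U is clopen.
  U = {lima, november}, X ∖ U = {mike, oscar} — both open, so U is clopen.
  U = {lima, oscar}, X ∖ U = {mike, november} — both open, so U is clopen.
  U = {mike, november}, X ∖ U = {lima, oscar} — both open, so U is clopen.
  U = {mike, oscar}, X ∖ U = {lima, november} — both open, so U is clopen.
  U = {november, oscar}, X ∖ U = {lima, mike} — both open, so U is clopen.
  U = {lima, mike, november}, X ∖ U = {oscar} — both open, so U is clopen.
  U = {lima, mike, oscar}, X ∖ U = {november} — both open, so U is clopen.
  U = {lima, november, oscar}, X ∖ U = {mike} — both open, so U is clopen.
  U = {mike, november, oscar}, X ∖ U = {lima} — both open, so U is clopen.
  U = {lima, mike, november, oscar}, X ∖ U = ∅ — both open, so U is clopen.
Nontrivial clopen(s) exist: e.g. {mike, november}. So (X, τ) is disconnected.
Compute connected components by grouping points that agree on all clopens:
  component: {lima}
  component: {mike}
  component: {november}
  component: {oscar}


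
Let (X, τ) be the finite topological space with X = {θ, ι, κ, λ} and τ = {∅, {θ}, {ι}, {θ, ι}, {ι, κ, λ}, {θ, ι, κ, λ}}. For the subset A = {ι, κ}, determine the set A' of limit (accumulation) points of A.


A' = {κ, λ}

For each x ∈ X, list the open sets U ∈ τ with x ∈ U, then check whether U ∩ (A ∖ {x}) ≠ ∅ for every such U.
  x = θ: open {θ} ∋ x has {θ} ∩ (A ∖ {θ}) = ∅, so x is NOT a limit point.
  x = ι: open {ι} ∋ x has {ι} ∩ (A ∖ {ι}) = ∅, so x is NOT a limit point.
  x = κ: opens ∋ x are {ι, κ, λ}, {θ, ι, κ, λ}; each meets A ∖ {κ}, so x IS a limit point.
  x = λ: opens ∋ x are {ι, κ, λ}, {θ, ι, κ, λ}; each meets A ∖ {λ}, so x IS a limit point.
Collecting: A' = {κ, λ}.


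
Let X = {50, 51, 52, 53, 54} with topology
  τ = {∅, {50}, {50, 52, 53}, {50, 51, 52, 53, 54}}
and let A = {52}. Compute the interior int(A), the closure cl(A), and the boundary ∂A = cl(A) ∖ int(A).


int(A) = ∅, cl(A) = {51, 52, 53, 54}, ∂A = {51, 52, 53, 54}.

Closed sets in (X, τ) are complements of opens:
  closed(X, τ) = {∅, {51, 54}, {51, 52, 53, 54}, {50, 51, 52, 53, 54}}.
int(A) = ⋃ {U ∈ τ : U ⊆ A}. Opens contained in A: ∅.
Taking the union of these: int(A) = ∅.
cl(A) = ⋂ {C closed : A ⊆ C}. Closed sets containing A: {51, 52, 53, 54}, {50, 51, 52, 53, 54}.
Intersecting these: cl(A) = {51, 52, 53, 54}.
∂A = cl(A) ∖ int(A) = {51, 52, 53, 54} ∖ ∅ = {51, 52, 53, 54}.


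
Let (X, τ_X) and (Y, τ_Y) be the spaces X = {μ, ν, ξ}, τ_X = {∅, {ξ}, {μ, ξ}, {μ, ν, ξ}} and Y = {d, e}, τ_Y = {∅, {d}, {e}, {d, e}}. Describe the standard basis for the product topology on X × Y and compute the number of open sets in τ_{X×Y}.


Basis B = {∅ × ∅, {ξ} × {d}, {ξ} × {e}, {μ, ξ} × {d}, {μ, ξ} × {e}, {ξ} × {d, e}, {μ, ν, ξ} × {d}, {μ, ν, ξ} × {e}, {μ, ξ} × {d, e}, {μ, ν, ξ} × {d, e}}; |τ_{X×Y}| = 16.

Enumerate products U × V with U ∈ τ_X, V ∈ τ_Y (deduplicated):
  ∅ × ∅ = {} (∅)
  {ξ} × {d} = {(ξ,d)}
  {ξ} × {e} = {(ξ,e)}
  {μ, ξ} × {d} = {(μ,d), (ξ,d)}
  {μ, ξ} × {e} = {(μ,e), (ξ,e)}
  {ξ} × {d, e} = {(ξ,d), (ξ,e)}
  {μ, ν, ξ} × {d} = {(μ,d), (ν,d), (ξ,d)}
  {μ, ν, ξ} × {e} = {(μ,e), (ν,e), (ξ,e)}
  {μ, ξ} × {d, e} = {(μ,d), (μ,e), (ξ,d), (ξ,e)}
  {μ, ν, ξ} × {d, e} = {(μ,d), (μ,e), (ν,d), (ν,e), (ξ,d), (ξ,e)}
These 10 distinct sets form the basis B.
Close under arbitrary unions to get τ_{X×Y}; counting gives |τ_{X×Y}| = 16.


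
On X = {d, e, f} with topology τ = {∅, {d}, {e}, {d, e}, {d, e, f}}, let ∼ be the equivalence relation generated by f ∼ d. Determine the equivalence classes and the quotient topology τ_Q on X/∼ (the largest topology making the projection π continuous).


X/∼ = {[d=f], [e]}; |τ_Q| = 3.

Equivalence classes: [d=f], [e].
Quotient map π: X → X/∼ sends d ↦ [d=f], e ↦ [e], f ↦ [d=f].
For each subset V ⊆ X/∼, compute π^{-1}(V) ⊆ X and check whether π^{-1}(V) ∈ τ. V is open in τ_Q iff π^{-1}(V) ∈ τ.
  V = {}: π^{-1}(V) = ∅ ∈ τ ✓.
  V = {[d=f]}: π^{-1}(V) = {d, f} ∉ τ ✗.
  V = {[e]}: π^{-1}(V) = {e} ∈ τ ✓.
  V = {[d=f], [e]}: π^{-1}(V) = {d, e, f} ∈ τ ✓.
Open sets in the quotient: τ_Q = {{}, {[e]}, {[d=f], [e]}} (3 elements).


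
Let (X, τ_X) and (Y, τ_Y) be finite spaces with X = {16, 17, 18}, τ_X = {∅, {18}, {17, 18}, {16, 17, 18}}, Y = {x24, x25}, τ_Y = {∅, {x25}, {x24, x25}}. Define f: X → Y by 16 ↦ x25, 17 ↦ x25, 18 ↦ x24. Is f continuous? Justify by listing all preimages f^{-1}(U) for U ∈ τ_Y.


f is NOT continuous.

Compute f^{-1}(U) for each U ∈ τ_Y:
  U = ∅: f^{-1}(U) = ∅ ∈ τ_X ✓.
  U = {x25}: f^{-1}(U) = {16, 17} ∉ τ_X ✗.
  U = {x24, x25}: f^{-1}(U) = {16, 17, 18} ∈ τ_X ✓.
Found U = {x25} with f^{-1}(U) = {16, 17} not in τ_X. Therefore f is NOT continuous.


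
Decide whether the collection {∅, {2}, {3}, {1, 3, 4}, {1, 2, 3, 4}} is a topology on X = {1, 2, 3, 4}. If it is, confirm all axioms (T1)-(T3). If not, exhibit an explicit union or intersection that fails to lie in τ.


τ is NOT a topology on X.

Axiom (T1): ∅ ∈ τ? Yes; X ∈ τ? Yes.
Axiom (T2/T3): check pairwise unions and intersections of members of τ.
Counterexample for (T2): {2} ∪ {3} = {2, 3} ∉ τ. Therefore τ is NOT a topology.


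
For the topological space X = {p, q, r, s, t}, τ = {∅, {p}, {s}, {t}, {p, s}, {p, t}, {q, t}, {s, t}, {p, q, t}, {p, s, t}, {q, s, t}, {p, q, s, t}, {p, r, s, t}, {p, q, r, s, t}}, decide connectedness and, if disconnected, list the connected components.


(X, τ) is connected.

Find clopen sets (U ∈ τ with X ∖ U ∈ τ):
  U = ∅, X ∖ U = {p, q, r, s, t} — both open, so U is clopen.
  U = {p, q, r, s, t}, X ∖ U = ∅ — both open, so U is clopen.
Only trivial clopens (∅ and X) exist, so (X, τ) is connected.
Compute connected components by grouping points that agree on all clopens:
  component: {p, q, r, s, t}


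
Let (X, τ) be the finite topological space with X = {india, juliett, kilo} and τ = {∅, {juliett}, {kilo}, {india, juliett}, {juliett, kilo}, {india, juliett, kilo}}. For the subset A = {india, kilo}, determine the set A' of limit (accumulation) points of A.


A' = ∅

For each x ∈ X, list the open sets U ∈ τ with x ∈ U, then check whether U ∩ (A ∖ {x}) ≠ ∅ for every such U.
  x = india: open {india, juliett} ∋ x has {india, juliett} ∩ (A ∖ {india}) = ∅, so x is NOT a limit point.
  x = juliett: open {juliett} ∋ x has {juliett} ∩ (A ∖ {juliett}) = ∅, so x is NOT a limit point.
  x = kilo: open {kilo} ∋ x has {kilo} ∩ (A ∖ {kilo}) = ∅, so x is NOT a limit point.
Collecting: A' = ∅.


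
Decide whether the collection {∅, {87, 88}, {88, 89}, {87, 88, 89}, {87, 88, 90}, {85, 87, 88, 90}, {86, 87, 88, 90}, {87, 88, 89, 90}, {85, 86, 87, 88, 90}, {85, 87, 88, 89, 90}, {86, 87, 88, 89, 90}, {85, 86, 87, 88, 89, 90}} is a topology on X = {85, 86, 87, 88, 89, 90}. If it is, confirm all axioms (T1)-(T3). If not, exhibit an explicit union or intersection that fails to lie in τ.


τ is NOT a topology on X.

Axiom (T1): ∅ ∈ τ? Yes; X ∈ τ? Yes.
Axiom (T2/T3): check pairwise unions and intersections of members of τ.
Counterexample for (T3): {87, 88} ∩ {88, 89} = {88} ∉ τ. Therefore τ is NOT a topology.


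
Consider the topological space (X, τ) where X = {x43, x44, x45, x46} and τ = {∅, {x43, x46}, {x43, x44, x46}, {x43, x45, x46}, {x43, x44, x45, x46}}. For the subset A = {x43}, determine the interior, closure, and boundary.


int(A) = ∅, cl(A) = {x43, x44, x45, x46}, ∂A = {x43, x44, x45, x46}.

Closed sets in (X, τ) are complements of opens:
  closed(X, τ) = {∅, {x44}, {x45}, {x44, x45}, {x43, x44, x45, x46}}.
int(A) = ⋃ {U ∈ τ : U ⊆ A}. Opens contained in A: ∅.
Taking the union of these: int(A) = ∅.
cl(A) = ⋂ {C closed : A ⊆ C}. Closed sets containing A: {x43, x44, x45, x46}.
Intersecting these: cl(A) = {x43, x44, x45, x46}.
∂A = cl(A) ∖ int(A) = {x43, x44, x45, x46} ∖ ∅ = {x43, x44, x45, x46}.


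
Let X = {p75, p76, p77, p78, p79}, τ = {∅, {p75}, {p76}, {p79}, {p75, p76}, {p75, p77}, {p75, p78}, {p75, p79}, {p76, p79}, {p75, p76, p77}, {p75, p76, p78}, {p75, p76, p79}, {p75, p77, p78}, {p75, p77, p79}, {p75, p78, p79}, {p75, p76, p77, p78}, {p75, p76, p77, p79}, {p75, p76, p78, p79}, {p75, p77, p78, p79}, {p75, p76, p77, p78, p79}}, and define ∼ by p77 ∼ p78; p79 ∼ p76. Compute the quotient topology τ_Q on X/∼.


X/∼ = {[p75], [p76=p79], [p77=p78]}; |τ_Q| = 6.

Equivalence classes: [p75], [p76=p79], [p77=p78].
Quotient map π: X → X/∼ sends p75 ↦ [p75], p76 ↦ [p76=p79], p77 ↦ [p77=p78], p78 ↦ [p77=p78], p79 ↦ [p76=p79].
For each subset V ⊆ X/∼, compute π^{-1}(V) ⊆ X and check whether π^{-1}(V) ∈ τ. V is open in τ_Q iff π^{-1}(V) ∈ τ.
  V = {}: π^{-1}(V) = ∅ ∈ τ ✓.
  V = {[p75]}: π^{-1}(V) = {p75} ∈ τ ✓.
  V = {[p76=p79]}: π^{-1}(V) = {p76, p79} ∈ τ ✓.
  V = {[p75], [p76=p79]}: π^{-1}(V) = {p75, p76, p79} ∈ τ ✓.
  V = {[p77=p78]}: π^{-1}(V) = {p77, p78} ∉ τ ✗.
  V = {[p75], [p77=p78]}: π^{-1}(V) = {p75, p77, p78} ∈ τ ✓.
  V = {[p76=p79], [p77=p78]}: π^{-1}(V) = {p76, p77, p78, p79} ∉ τ ✗.
  V = {[p75], [p76=p79], [p77=p78]}: π^{-1}(V) = {p75, p76, p77, p78, p79} ∈ τ ✓.
Open sets in the quotient: τ_Q = {{}, {[p75]}, {[p76=p79]}, {[p75], [p76=p79]}, {[p75], [p77=p78]}, {[p75], [p76=p79], [p77=p78]}} (6 elements).


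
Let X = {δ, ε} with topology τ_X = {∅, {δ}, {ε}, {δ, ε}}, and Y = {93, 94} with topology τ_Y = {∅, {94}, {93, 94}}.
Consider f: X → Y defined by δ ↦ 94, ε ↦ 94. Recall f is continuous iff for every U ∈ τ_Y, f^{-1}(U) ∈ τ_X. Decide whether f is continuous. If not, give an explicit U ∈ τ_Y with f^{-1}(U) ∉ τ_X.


f IS continuous.

Compute f^{-1}(U) for each U ∈ τ_Y:
  U = ∅: f^{-1}(U) = ∅ ∈ τ_X ✓.
  U = {94}: f^{-1}(U) = {δ, ε} ∈ τ_X ✓.
  U = {93, 94}: f^{-1}(U) = {δ, ε} ∈ τ_X ✓.
Every preimage lies in τ_X, so f IS continuous.


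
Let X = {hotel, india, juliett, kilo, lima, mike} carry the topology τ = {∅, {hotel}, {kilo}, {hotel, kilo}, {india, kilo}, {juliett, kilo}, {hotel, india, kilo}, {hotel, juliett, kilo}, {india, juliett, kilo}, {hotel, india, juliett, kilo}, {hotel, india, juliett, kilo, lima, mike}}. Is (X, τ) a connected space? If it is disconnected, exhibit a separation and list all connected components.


(X, τ) is connected.

Find clopen sets (U ∈ τ with X ∖ U ∈ τ):
  U = ∅, X ∖ U = {hotel, india, juliett, kilo, lima, mike} — both open, so U is clopen.
  U = {hotel, india, juliett, kilo, lima, mike}, X ∖ U = ∅ — both open, so U is clopen.
Only trivial clopens (∅ and X) exist, so (X, τ) is connected.
Compute connected components by grouping points that agree on all clopens:
  component: {hotel, india, juliett, kilo, lima, mike}


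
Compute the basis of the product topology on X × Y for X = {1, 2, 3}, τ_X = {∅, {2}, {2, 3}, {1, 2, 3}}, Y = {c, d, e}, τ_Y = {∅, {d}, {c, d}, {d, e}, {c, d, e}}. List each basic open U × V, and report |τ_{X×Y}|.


Basis B = {∅ × ∅, {2} × {d}, {2} × {c, d}, {2} × {d, e}, {2, 3} × {d}, {1, 2, 3} × {d}, {2} × {c, d, e}, {2, 3} × {c, d}, {2, 3} × {d, e}, {1, 2, 3} × {c, d}, {1, 2, 3} × {d, e}, {2, 3} × {c, d, e}, {1, 2, 3} × {c, d, e}}; |τ_{X×Y}| = 30.

Enumerate products U × V with U ∈ τ_X, V ∈ τ_Y (deduplicated):
  ∅ × ∅ = {} (∅)
  {2} × {d} = {(2,d)}
  {2} × {c, d} = {(2,c), (2,d)}
  {2} × {d, e} = {(2,d), (2,e)}
  {2, 3} × {d} = {(2,d), (3,d)}
  {1, 2, 3} × {d} = {(1,d), (2,d), (3,d)}
  {2} × {c, d, e} = {(2,c), (2,d), (2,e)}
  {2, 3} × {c, d} = {(2,c), (2,d), (3,c), (3,d)}
  {2, 3} × {d, e} = {(2,d), (2,e), (3,d), (3,e)}
  {1, 2, 3} × {c, d} = {(1,c), (1,d), (2,c), (2,d), (3,c), (3,d)}
  {1, 2, 3} × {d, e} = {(1,d), (1,e), (2,d), (2,e), (3,d), (3,e)}
  {2, 3} × {c, d, e} = {(2,c), (2,d), (2,e), (3,c), (3,d), (3,e)}
  {1, 2, 3} × {c, d, e} = {(1,c), (1,d), (1,e), (2,c), (2,d), (2,e), (3,c), (3,d), (3,e)}
These 13 distinct sets form the basis B.
Close under arbitrary unions to get τ_{X×Y}; counting gives |τ_{X×Y}| = 30.


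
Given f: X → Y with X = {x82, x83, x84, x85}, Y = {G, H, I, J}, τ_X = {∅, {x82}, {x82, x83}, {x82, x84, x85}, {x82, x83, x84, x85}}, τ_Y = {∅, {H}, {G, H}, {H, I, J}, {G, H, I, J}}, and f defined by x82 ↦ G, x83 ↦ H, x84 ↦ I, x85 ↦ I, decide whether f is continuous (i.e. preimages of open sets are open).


f is NOT continuous.

Compute f^{-1}(U) for each U ∈ τ_Y:
  U = ∅: f^{-1}(U) = ∅ ∈ τ_X ✓.
  U = {H}: f^{-1}(U) = {x83} ∉ τ_X ✗.
  U = {G, H}: f^{-1}(U) = {x82, x83} ∈ τ_X ✓.
  U = {H, I, J}: f^{-1}(U) = {x83, x84, x85} ∉ τ_X ✗.
  U = {G, H, I, J}: f^{-1}(U) = {x82, x83, x84, x85} ∈ τ_X ✓.
Found U = {H} with f^{-1}(U) = {x83} not in τ_X. Therefore f is NOT continuous.


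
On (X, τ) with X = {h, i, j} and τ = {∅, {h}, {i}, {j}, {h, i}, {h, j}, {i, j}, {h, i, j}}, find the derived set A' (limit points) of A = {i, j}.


A' = ∅

For each x ∈ X, list the open sets U ∈ τ with x ∈ U, then check whether U ∩ (A ∖ {x}) ≠ ∅ for every such U.
  x = h: open {h} ∋ x has {h} ∩ (A ∖ {h}) = ∅, so x is NOT a limit point.
  x = i: open {i} ∋ x has {i} ∩ (A ∖ {i}) = ∅, so x is NOT a limit point.
  x = j: open {j} ∋ x has {j} ∩ (A ∖ {j}) = ∅, so x is NOT a limit point.
Collecting: A' = ∅.


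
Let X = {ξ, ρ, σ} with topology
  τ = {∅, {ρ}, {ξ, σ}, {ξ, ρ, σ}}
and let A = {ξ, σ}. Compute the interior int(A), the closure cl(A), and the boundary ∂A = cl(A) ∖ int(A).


int(A) = {ξ, σ}, cl(A) = {ξ, σ}, ∂A = ∅.

Closed sets in (X, τ) are complements of opens:
  closed(X, τ) = {∅, {ρ}, {ξ, σ}, {ξ, ρ, σ}}.
int(A) = ⋃ {U ∈ τ : U ⊆ A}. Opens contained in A: ∅, {ξ, σ}.
Taking the union of these: int(A) = {ξ, σ}.
cl(A) = ⋂ {C closed : A ⊆ C}. Closed sets containing A: {ξ, σ}, {ξ, ρ, σ}.
Intersecting these: cl(A) = {ξ, σ}.
∂A = cl(A) ∖ int(A) = {ξ, σ} ∖ {ξ, σ} = ∅.


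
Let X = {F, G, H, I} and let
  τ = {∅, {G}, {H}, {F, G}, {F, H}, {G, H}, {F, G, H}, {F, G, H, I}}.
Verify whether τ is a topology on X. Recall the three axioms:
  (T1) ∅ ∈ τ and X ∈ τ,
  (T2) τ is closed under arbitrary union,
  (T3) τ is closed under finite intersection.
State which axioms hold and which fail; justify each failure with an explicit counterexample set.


τ is NOT a topology on X.

Axiom (T1): ∅ ∈ τ? Yes; X ∈ τ? Yes.
Axiom (T2/T3): check pairwise unions and intersections of members of τ.
Counterexample for (T3): {F, G} ∩ {F, H} = {F} ∉ τ. Therefore τ is NOT a topology.


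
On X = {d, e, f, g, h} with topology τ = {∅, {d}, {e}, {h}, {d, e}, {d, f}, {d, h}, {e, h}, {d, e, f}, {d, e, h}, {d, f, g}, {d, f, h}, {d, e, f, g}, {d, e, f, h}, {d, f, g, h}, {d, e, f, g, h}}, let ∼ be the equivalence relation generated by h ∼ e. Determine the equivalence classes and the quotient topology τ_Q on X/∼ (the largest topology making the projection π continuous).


X/∼ = {[d], [e=h], [f], [g]}; |τ_Q| = 8.

Equivalence classes: [d], [e=h], [f], [g].
Quotient map π: X → X/∼ sends d ↦ [d], e ↦ [e=h], f ↦ [f], g ↦ [g], h ↦ [e=h].
For each subset V ⊆ X/∼, compute π^{-1}(V) ⊆ X and check whether π^{-1}(V) ∈ τ. V is open in τ_Q iff π^{-1}(V) ∈ τ.
  V = {}: π^{-1}(V) = ∅ ∈ τ ✓.
  V = {[d]}: π^{-1}(V) = {d} ∈ τ ✓.
  V = {[e=h]}: π^{-1}(V) = {e, h} ∈ τ ✓.
  V = {[d], [e=h]}: π^{-1}(V) = {d, e, h} ∈ τ ✓.
  V = {[f]}: π^{-1}(V) = {f} ∉ τ ✗.
  V = {[d], [f]}: π^{-1}(V) = {d, f} ∈ τ ✓.
  V = {[e=h], [f]}: π^{-1}(V) = {e, f, h} ∉ τ ✗.
  V = {[d], [e=h], [f]}: π^{-1}(V) = {d, e, f, h} ∈ τ ✓.
  V = {[g]}: π^{-1}(V) = {g} ∉ τ ✗.
  V = {[d], [g]}: π^{-1}(V) = {d, g} ∉ τ ✗.
  V = {[e=h], [g]}: π^{-1}(V) = {e, g, h} ∉ τ ✗.
  V = {[d], [e=h], [g]}: π^{-1}(V) = {d, e, g, h} ∉ τ ✗.
  V = {[f], [g]}: π^{-1}(V) = {f, g} ∉ τ ✗.
  V = {[d], [f], [g]}: π^{-1}(V) = {d, f, g} ∈ τ ✓.
  V = {[e=h], [f], [g]}: π^{-1}(V) = {e, f, g, h} ∉ τ ✗.
  V = {[d], [e=h], [f], [g]}: π^{-1}(V) = {d, e, f, g, h} ∈ τ ✓.
Open sets in the quotient: τ_Q = {{}, {[d]}, {[e=h]}, {[d], [e=h]}, {[d], [f]}, {[d], [e=h], [f]}, {[d], [f], [g]}, {[d], [e=h], [f], [g]}} (8 elements).


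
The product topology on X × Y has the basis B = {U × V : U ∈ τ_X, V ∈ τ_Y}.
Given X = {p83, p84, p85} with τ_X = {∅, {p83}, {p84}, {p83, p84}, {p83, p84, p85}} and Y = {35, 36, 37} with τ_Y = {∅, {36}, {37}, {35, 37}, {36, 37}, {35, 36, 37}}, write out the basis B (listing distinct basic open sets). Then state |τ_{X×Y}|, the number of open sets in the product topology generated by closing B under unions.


Basis B = {∅ × ∅, {p83} × {36}, {p83} × {37}, {p84} × {36}, {p84} × {37}, {p83} × {35, 37}, {p83} × {36, 37}, {p83, p84} × {36}, {p83, p84} × {37}, {p84} × {35, 37}, {p84} × {36, 37}, {p83} × {35, 36, 37}, {p83, p84, p85} × {36}, {p83, p84, p85} × {37}, {p84} × {35, 36, 37}, {p83, p84} × {35, 37}, {p83, p84} × {36, 37}, {p83, p84} × {35, 36, 37}, {p83, p84, p85} × {35, 37}, {p83, p84, p85} × {36, 37}, {p83, p84, p85} × {35, 36, 37}}; |τ_{X×Y}| = 70.

Enumerate products U × V with U ∈ τ_X, V ∈ τ_Y (deduplicated):
  ∅ × ∅ = {} (∅)
  {p83} × {36} = {(p83,36)}
  {p83} × {37} = {(p83,37)}
  {p84} × {36} = {(p84,36)}
  {p84} × {37} = {(p84,37)}
  {p83} × {35, 37} = {(p83,35), (p83,37)}
  {p83} × {36, 37} = {(p83,36), (p83,37)}
  {p83, p84} × {36} = {(p83,36), (p84,36)}
  {p83, p84} × {37} = {(p83,37), (p84,37)}
  {p84} × {35, 37} = {(p84,35), (p84,37)}
  {p84} × {36, 37} = {(p84,36), (p84,37)}
  {p83} × {35, 36, 37} = {(p83,35), (p83,36), (p83,37)}
  {p83, p84, p85} × {36} = {(p83,36), (p84,36), (p85,36)}
  {p83, p84, p85} × {37} = {(p83,37), (p84,37), (p85,37)}
  {p84} × {35, 36, 37} = {(p84,35), (p84,36), (p84,37)}
  {p83, p84} × {35, 37} = {(p83,35), (p83,37), (p84,35), (p84,37)}
  {p83, p84} × {36, 37} = {(p83,36), (p83,37), (p84,36), (p84,37)}
  {p83, p84} × {35, 36, 37} = {(p83,35), (p83,36), (p83,37), (p84,35), (p84,36), (p84,37)}
  {p83, p84, p85} × {35, 37} = {(p83,35), (p83,37), (p84,35), (p84,37), (p85,35), (p85,37)}
  {p83, p84, p85} × {36, 37} = {(p83,36), (p83,37), (p84,36), (p84,37), (p85,36), (p85,37)}
  {p83, p84, p85} × {35, 36, 37} = {(p83,35), (p83,36), (p83,37), (p84,35), (p84,36), (p84,37), (p85,35), (p85,36), (p85,37)}
These 21 distinct sets form the basis B.
Close under arbitrary unions to get τ_{X×Y}; counting gives |τ_{X×Y}| = 70.


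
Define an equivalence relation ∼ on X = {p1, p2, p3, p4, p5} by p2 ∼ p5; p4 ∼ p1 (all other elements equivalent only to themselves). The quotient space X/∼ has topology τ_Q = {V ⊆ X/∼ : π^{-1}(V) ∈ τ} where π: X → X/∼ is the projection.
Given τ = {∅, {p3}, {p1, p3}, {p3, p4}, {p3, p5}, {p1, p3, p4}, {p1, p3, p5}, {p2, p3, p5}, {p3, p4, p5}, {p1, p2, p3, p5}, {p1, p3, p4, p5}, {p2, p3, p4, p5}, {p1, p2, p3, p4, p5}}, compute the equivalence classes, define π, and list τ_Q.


X/∼ = {[p1=p4], [p2=p5], [p3]}; |τ_Q| = 5.

Equivalence classes: [p1=p4], [p2=p5], [p3].
Quotient map π: X → X/∼ sends p1 ↦ [p1=p4], p2 ↦ [p2=p5], p3 ↦ [p3], p4 ↦ [p1=p4], p5 ↦ [p2=p5].
For each subset V ⊆ X/∼, compute π^{-1}(V) ⊆ X and check whether π^{-1}(V) ∈ τ. V is open in τ_Q iff π^{-1}(V) ∈ τ.
  V = {}: π^{-1}(V) = ∅ ∈ τ ✓.
  V = {[p1=p4]}: π^{-1}(V) = {p1, p4} ∉ τ ✗.
  V = {[p2=p5]}: π^{-1}(V) = {p2, p5} ∉ τ ✗.
  V = {[p1=p4], [p2=p5]}: π^{-1}(V) = {p1, p2, p4, p5} ∉ τ ✗.
  V = {[p3]}: π^{-1}(V) = {p3} ∈ τ ✓.
  V = {[p1=p4], [p3]}: π^{-1}(V) = {p1, p3, p4} ∈ τ ✓.
  V = {[p2=p5], [p3]}: π^{-1}(V) = {p2, p3, p5} ∈ τ ✓.
  V = {[p1=p4], [p2=p5], [p3]}: π^{-1}(V) = {p1, p2, p3, p4, p5} ∈ τ ✓.
Open sets in the quotient: τ_Q = {{}, {[p3]}, {[p1=p4], [p3]}, {[p2=p5], [p3]}, {[p1=p4], [p2=p5], [p3]}} (5 elements).


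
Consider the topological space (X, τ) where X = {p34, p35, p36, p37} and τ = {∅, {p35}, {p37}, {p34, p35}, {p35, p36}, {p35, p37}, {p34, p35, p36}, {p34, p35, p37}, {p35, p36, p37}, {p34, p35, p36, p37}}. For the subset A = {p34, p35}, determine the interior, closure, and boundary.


int(A) = {p34, p35}, cl(A) = {p34, p35, p36}, ∂A = {p36}.

Closed sets in (X, τ) are complements of opens:
  closed(X, τ) = {∅, {p34}, {p36}, {p37}, {p34, p36}, {p34, p37}, {p36, p37}, {p34, p35, p36}, {p34, p36, p37}, {p34, p35, p36, p37}}.
int(A) = ⋃ {U ∈ τ : U ⊆ A}. Opens contained in A: ∅, {p35}, {p34, p35}.
Taking the union of these: int(A) = {p34, p35}.
cl(A) = ⋂ {C closed : A ⊆ C}. Closed sets containing A: {p34, p35, p36}, {p34, p35, p36, p37}.
Intersecting these: cl(A) = {p34, p35, p36}.
∂A = cl(A) ∖ int(A) = {p34, p35, p36} ∖ {p34, p35} = {p36}.


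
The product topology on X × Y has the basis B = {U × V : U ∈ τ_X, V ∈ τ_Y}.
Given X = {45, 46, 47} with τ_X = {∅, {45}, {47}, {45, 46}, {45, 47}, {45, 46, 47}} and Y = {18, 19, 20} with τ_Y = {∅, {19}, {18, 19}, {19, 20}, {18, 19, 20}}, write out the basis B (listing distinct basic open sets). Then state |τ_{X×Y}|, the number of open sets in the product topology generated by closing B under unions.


Basis B = {∅ × ∅, {45} × {19}, {47} × {19}, {45} × {18, 19}, {45} × {19, 20}, {45, 46} × {19}, {45, 47} × {19}, {47} × {18, 19}, {47} × {19, 20}, {45} × {18, 19, 20}, {45, 46, 47} × {19}, {47} × {18, 19, 20}, {45, 46} × {18, 19}, {45, 47} × {18, 19}, {45, 46} × {19, 20}, {45, 47} × {19, 20}, {45, 46} × {18, 19, 20}, {45, 47} × {18, 19, 20}, {45, 46, 47} × {18, 19}, {45, 46, 47} × {19, 20}, {45, 46, 47} × {18, 19, 20}}; |τ_{X×Y}| = 70.

Enumerate products U × V with U ∈ τ_X, V ∈ τ_Y (deduplicated):
  ∅ × ∅ = {} (∅)
  {45} × {19} = {(45,19)}
  {47} × {19} = {(47,19)}
  {45} × {18, 19} = {(45,18), (45,19)}
  {45} × {19, 20} = {(45,19), (45,20)}
  {45, 46} × {19} = {(45,19), (46,19)}
  {45, 47} × {19} = {(45,19), (47,19)}
  {47} × {18, 19} = {(47,18), (47,19)}
  {47} × {19, 20} = {(47,19), (47,20)}
  {45} × {18, 19, 20} = {(45,18), (45,19), (45,20)}
  {45, 46, 47} × {19} = {(45,19), (46,19), (47,19)}
  {47} × {18, 19, 20} = {(47,18), (47,19), (47,20)}
  {45, 46} × {18, 19} = {(45,18), (45,19), (46,18), (46,19)}
  {45, 47} × {18, 19} = {(45,18), (45,19), (47,18), (47,19)}
  {45, 46} × {19, 20} = {(45,19), (45,20), (46,19), (46,20)}
  {45, 47} × {19, 20} = {(45,19), (45,20), (47,19), (47,20)}
  {45, 46} × {18, 19, 20} = {(45,18), (45,19), (45,20), (46,18), (46,19), (46,20)}
  {45, 47} × {18, 19, 20} = {(45,18), (45,19), (45,20), (47,18), (47,19), (47,20)}
  {45, 46, 47} × {18, 19} = {(45,18), (45,19), (46,18), (46,19), (47,18), (47,19)}
  {45, 46, 47} × {19, 20} = {(45,19), (45,20), (46,19), (46,20), (47,19), (47,20)}
  {45, 46, 47} × {18, 19, 20} = {(45,18), (45,19), (45,20), (46,18), (46,19), (46,20), (47,18), (47,19), (47,20)}
These 21 distinct sets form the basis B.
Close under arbitrary unions to get τ_{X×Y}; counting gives |τ_{X×Y}| = 70.


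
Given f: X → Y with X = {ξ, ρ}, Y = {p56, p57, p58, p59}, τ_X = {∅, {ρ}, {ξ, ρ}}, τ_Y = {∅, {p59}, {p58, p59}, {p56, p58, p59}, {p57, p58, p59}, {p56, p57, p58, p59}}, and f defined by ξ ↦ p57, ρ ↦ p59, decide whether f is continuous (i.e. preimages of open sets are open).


f IS continuous.

Compute f^{-1}(U) for each U ∈ τ_Y:
  U = ∅: f^{-1}(U) = ∅ ∈ τ_X ✓.
  U = {p59}: f^{-1}(U) = {ρ} ∈ τ_X ✓.
  U = {p58, p59}: f^{-1}(U) = {ρ} ∈ τ_X ✓.
  U = {p56, p58, p59}: f^{-1}(U) = {ρ} ∈ τ_X ✓.
  U = {p57, p58, p59}: f^{-1}(U) = {ξ, ρ} ∈ τ_X ✓.
  U = {p56, p57, p58, p59}: f^{-1}(U) = {ξ, ρ} ∈ τ_X ✓.
Every preimage lies in τ_X, so f IS continuous.


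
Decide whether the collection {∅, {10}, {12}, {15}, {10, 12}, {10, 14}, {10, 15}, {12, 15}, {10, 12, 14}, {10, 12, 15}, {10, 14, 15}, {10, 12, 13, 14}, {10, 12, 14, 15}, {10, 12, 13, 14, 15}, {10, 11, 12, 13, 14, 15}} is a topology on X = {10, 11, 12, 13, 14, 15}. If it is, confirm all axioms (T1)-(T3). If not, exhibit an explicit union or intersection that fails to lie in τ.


τ IS a topology on X.

Axiom (T1): ∅ ∈ τ? Yes; X ∈ τ? Yes.
Axiom (T2/T3): check pairwise unions and intersections of members of τ.
All pairwise intersections and unions checked — each lies in τ. Therefore τ satisfies (T1), (T2), (T3): it IS a topology on X.


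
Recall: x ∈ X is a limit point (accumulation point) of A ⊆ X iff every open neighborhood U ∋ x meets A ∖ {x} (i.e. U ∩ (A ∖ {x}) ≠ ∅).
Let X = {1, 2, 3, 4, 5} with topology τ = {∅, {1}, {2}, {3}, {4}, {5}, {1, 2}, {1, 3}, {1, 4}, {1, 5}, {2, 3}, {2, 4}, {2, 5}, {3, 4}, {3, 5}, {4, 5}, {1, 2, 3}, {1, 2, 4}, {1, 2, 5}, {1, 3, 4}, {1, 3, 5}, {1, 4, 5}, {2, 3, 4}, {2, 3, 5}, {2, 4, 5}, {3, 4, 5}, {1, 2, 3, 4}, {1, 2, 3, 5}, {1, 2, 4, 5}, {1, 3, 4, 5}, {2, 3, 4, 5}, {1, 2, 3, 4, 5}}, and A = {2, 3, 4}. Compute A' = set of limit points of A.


A' = ∅

For each x ∈ X, list the open sets U ∈ τ with x ∈ U, then check whether U ∩ (A ∖ {x}) ≠ ∅ for every such U.
  x = 1: open {1} ∋ x has {1} ∩ (A ∖ {1}) = ∅, so x is NOT a limit point.
  x = 2: open {2} ∋ x has {2} ∩ (A ∖ {2}) = ∅, so x is NOT a limit point.
  x = 3: open {3} ∋ x has {3} ∩ (A ∖ {3}) = ∅, so x is NOT a limit point.
  x = 4: open {4} ∋ x has {4} ∩ (A ∖ {4}) = ∅, so x is NOT a limit point.
  x = 5: open {5} ∋ x has {5} ∩ (A ∖ {5}) = ∅, so x is NOT a limit point.
Collecting: A' = ∅.


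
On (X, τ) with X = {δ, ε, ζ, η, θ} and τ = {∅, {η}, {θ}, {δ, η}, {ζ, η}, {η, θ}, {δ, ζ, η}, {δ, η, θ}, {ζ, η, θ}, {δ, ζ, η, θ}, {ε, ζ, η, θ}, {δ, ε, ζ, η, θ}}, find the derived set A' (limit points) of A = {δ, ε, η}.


A' = {δ, ε, ζ}

For each x ∈ X, list the open sets U ∈ τ with x ∈ U, then check whether U ∩ (A ∖ {x}) ≠ ∅ for every such U.
  x = δ: opens ∋ x are {δ, η}, {δ, ζ, η}, {δ, η, θ}, {δ, ζ, η, θ}, {δ, ε, ζ, η, θ}; each meets A ∖ {δ}, so x IS a limit point.
  x = ε: opens ∋ x are {ε, ζ, η, θ}, {δ, ε, ζ, η, θ}; each meets A ∖ {ε}, so x IS a limit point.
  x = ζ: opens ∋ x are {ζ, η}, {δ, ζ, η}, {ζ, η, θ}, {δ, ζ, η, θ}, {ε, ζ, η, θ}, {δ, ε, ζ, η, θ}; each meets A ∖ {ζ}, so x IS a limit point.
  x = η: open {η} ∋ x has {η} ∩ (A ∖ {η}) = ∅, so x is NOT a limit point.
  x = θ: open {θ} ∋ x has {θ} ∩ (A ∖ {θ}) = ∅, so x is NOT a limit point.
Collecting: A' = {δ, ε, ζ}.


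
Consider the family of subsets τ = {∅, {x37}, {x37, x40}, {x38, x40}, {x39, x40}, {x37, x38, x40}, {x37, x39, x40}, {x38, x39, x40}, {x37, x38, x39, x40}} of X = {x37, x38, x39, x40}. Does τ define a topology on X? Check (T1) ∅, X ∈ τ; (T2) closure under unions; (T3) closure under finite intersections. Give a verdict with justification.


τ is NOT a topology on X.

Axiom (T1): ∅ ∈ τ? Yes; X ∈ τ? Yes.
Axiom (T2/T3): check pairwise unions and intersections of members of τ.
Counterexample for (T3): {x37, x40} ∩ {x38, x40} = {x40} ∉ τ. Therefore τ is NOT a topology.


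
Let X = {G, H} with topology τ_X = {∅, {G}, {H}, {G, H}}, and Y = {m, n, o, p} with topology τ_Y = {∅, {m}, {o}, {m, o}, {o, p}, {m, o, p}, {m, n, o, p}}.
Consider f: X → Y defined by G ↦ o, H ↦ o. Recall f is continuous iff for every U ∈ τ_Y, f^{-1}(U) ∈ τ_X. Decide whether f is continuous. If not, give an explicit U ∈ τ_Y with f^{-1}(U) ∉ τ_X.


f IS continuous.

Compute f^{-1}(U) for each U ∈ τ_Y:
  U = ∅: f^{-1}(U) = ∅ ∈ τ_X ✓.
  U = {m}: f^{-1}(U) = ∅ ∈ τ_X ✓.
  U = {o}: f^{-1}(U) = {G, H} ∈ τ_X ✓.
  U = {m, o}: f^{-1}(U) = {G, H} ∈ τ_X ✓.
  U = {o, p}: f^{-1}(U) = {G, H} ∈ τ_X ✓.
  U = {m, o, p}: f^{-1}(U) = {G, H} ∈ τ_X ✓.
  U = {m, n, o, p}: f^{-1}(U) = {G, H} ∈ τ_X ✓.
Every preimage lies in τ_X, so f IS continuous.


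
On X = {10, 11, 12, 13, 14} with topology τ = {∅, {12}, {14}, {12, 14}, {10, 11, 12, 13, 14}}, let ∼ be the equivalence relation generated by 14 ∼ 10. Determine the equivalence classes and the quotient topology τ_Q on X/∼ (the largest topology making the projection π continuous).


X/∼ = {[10=14], [11], [12], [13]}; |τ_Q| = 3.

Equivalence classes: [10=14], [11], [12], [13].
Quotient map π: X → X/∼ sends 10 ↦ [10=14], 11 ↦ [11], 12 ↦ [12], 13 ↦ [13], 14 ↦ [10=14].
For each subset V ⊆ X/∼, compute π^{-1}(V) ⊆ X and check whether π^{-1}(V) ∈ τ. V is open in τ_Q iff π^{-1}(V) ∈ τ.
  V = {}: π^{-1}(V) = ∅ ∈ τ ✓.
  V = {[10=14]}: π^{-1}(V) = {10, 14} ∉ τ ✗.
  V = {[11]}: π^{-1}(V) = {11} ∉ τ ✗.
  V = {[10=14], [11]}: π^{-1}(V) = {10, 11, 14} ∉ τ ✗.
  V = {[12]}: π^{-1}(V) = {12} ∈ τ ✓.
  V = {[10=14], [12]}: π^{-1}(V) = {10, 12, 14} ∉ τ ✗.
  V = {[11], [12]}: π^{-1}(V) = {11, 12} ∉ τ ✗.
  V = {[10=14], [11], [12]}: π^{-1}(V) = {10, 11, 12, 14} ∉ τ ✗.
  V = {[13]}: π^{-1}(V) = {13} ∉ τ ✗.
  V = {[10=14], [13]}: π^{-1}(V) = {10, 13, 14} ∉ τ ✗.
  V = {[11], [13]}: π^{-1}(V) = {11, 13} ∉ τ ✗.
  V = {[10=14], [11], [13]}: π^{-1}(V) = {10, 11, 13, 14} ∉ τ ✗.
  V = {[12], [13]}: π^{-1}(V) = {12, 13} ∉ τ ✗.
  V = {[10=14], [12], [13]}: π^{-1}(V) = {10, 12, 13, 14} ∉ τ ✗.
  V = {[11], [12], [13]}: π^{-1}(V) = {11, 12, 13} ∉ τ ✗.
  V = {[10=14], [11], [12], [13]}: π^{-1}(V) = {10, 11, 12, 13, 14} ∈ τ ✓.
Open sets in the quotient: τ_Q = {{}, {[12]}, {[10=14], [11], [12], [13]}} (3 elements).


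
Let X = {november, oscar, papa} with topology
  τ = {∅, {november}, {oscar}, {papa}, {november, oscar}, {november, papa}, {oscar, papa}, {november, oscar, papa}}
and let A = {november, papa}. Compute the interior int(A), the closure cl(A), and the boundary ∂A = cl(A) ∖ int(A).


int(A) = {november, papa}, cl(A) = {november, papa}, ∂A = ∅.

Closed sets in (X, τ) are complements of opens:
  closed(X, τ) = {∅, {november}, {oscar}, {papa}, {november, oscar}, {november, papa}, {oscar, papa}, {november, oscar, papa}}.
int(A) = ⋃ {U ∈ τ : U ⊆ A}. Opens contained in A: ∅, {november}, {papa}, {november, papa}.
Taking the union of these: int(A) = {november, papa}.
cl(A) = ⋂ {C closed : A ⊆ C}. Closed sets containing A: {november, papa}, {november, oscar, papa}.
Intersecting these: cl(A) = {november, papa}.
∂A = cl(A) ∖ int(A) = {november, papa} ∖ {november, papa} = ∅.


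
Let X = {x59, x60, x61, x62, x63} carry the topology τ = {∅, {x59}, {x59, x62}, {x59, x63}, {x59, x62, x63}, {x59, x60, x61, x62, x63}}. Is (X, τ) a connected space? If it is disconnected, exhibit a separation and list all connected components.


(X, τ) is connected.

Find clopen sets (U ∈ τ with X ∖ U ∈ τ):
  U = ∅, X ∖ U = {x59, x60, x61, x62, x63} — both open, so U is clopen.
  U = {x59, x60, x61, x62, x63}, X ∖ U = ∅ — both open, so U is clopen.
Only trivial clopens (∅ and X) exist, so (X, τ) is connected.
Compute connected components by grouping points that agree on all clopens:
  component: {x59, x60, x61, x62, x63}


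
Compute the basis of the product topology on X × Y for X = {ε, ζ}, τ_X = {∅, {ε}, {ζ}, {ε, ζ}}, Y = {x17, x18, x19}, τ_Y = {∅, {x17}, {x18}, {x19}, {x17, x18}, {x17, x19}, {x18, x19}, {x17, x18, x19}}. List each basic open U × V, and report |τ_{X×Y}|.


Basis B = {∅ × ∅, {ε} × {x17}, {ε} × {x18}, {ε} × {x19}, {ζ} × {x17}, {ζ} × {x18}, {ζ} × {x19}, {ε} × {x17, x18}, {ε} × {x17, x19}, {ε, ζ} × {x17}, {ε} × {x18, x19}, {ε, ζ} × {x18}, {ε, ζ} × {x19}, {ζ} × {x17, x18}, {ζ} × {x17, x19}, {ζ} × {x18, x19}, {ε} × {x17, x18, x19}, {ζ} × {x17, x18, x19}, {ε, ζ} × {x17, x18}, {ε, ζ} × {x17, x19}, {ε, ζ} × {x18, x19}, {ε, ζ} × {x17, x18, x19}}; |τ_{X×Y}| = 64.

Enumerate products U × V with U ∈ τ_X, V ∈ τ_Y (deduplicated):
  ∅ × ∅ = {} (∅)
  {ε} × {x17} = {(ε,x17)}
  {ε} × {x18} = {(ε,x18)}
  {ε} × {x19} = {(ε,x19)}
  {ζ} × {x17} = {(ζ,x17)}
  {ζ} × {x18} = {(ζ,x18)}
  {ζ} × {x19} = {(ζ,x19)}
  {ε} × {x17, x18} = {(ε,x17), (ε,x18)}
  {ε} × {x17, x19} = {(ε,x17), (ε,x19)}
  {ε, ζ} × {x17} = {(ε,x17), (ζ,x17)}
  {ε} × {x18, x19} = {(ε,x18), (ε,x19)}
  {ε, ζ} × {x18} = {(ε,x18), (ζ,x18)}
  {ε, ζ} × {x19} = {(ε,x19), (ζ,x19)}
  {ζ} × {x17, x18} = {(ζ,x17), (ζ,x18)}
  {ζ} × {x17, x19} = {(ζ,x17), (ζ,x19)}
  {ζ} × {x18, x19} = {(ζ,x18), (ζ,x19)}
  {ε} × {x17, x18, x19} = {(ε,x17), (ε,x18), (ε,x19)}
  {ζ} × {x17, x18, x19} = {(ζ,x17), (ζ,x18), (ζ,x19)}
  {ε, ζ} × {x17, x18} = {(ε,x17), (ε,x18), (ζ,x17), (ζ,x18)}
  {ε, ζ} × {x17, x19} = {(ε,x17), (ε,x19), (ζ,x17), (ζ,x19)}
  {ε, ζ} × {x18, x19} = {(ε,x18), (ε,x19), (ζ,x18), (ζ,x19)}
  {ε, ζ} × {x17, x18, x19} = {(ε,x17), (ε,x18), (ε,x19), (ζ,x17), (ζ,x18), (ζ,x19)}
These 22 distinct sets form the basis B.
Close under arbitrary unions to get τ_{X×Y}; counting gives |τ_{X×Y}| = 64.


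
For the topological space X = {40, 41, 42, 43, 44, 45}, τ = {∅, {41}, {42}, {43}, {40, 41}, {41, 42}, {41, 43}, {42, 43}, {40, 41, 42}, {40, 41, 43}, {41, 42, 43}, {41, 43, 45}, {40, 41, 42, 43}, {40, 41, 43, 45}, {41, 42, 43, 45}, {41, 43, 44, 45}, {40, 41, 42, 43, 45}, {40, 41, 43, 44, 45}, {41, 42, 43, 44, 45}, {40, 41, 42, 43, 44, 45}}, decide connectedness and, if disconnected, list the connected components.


(X, τ) is disconnected; components = [{42}, {40, 41, 43, 44, 45}].

Find clopen sets (U ∈ τ with X ∖ U ∈ τ):
  U = ∅, X ∖ U = {40, 41, 42, 43, 44, 45} — both open, so U is clopen.
  U = {42}, X ∖ U = {40, 41, 43, 44, 45} — both open, so U is clopen.
  U = {40, 41, 43, 44, 45}, X ∖ U = {42} — both open, so U is clopen.
  U = {40, 41, 42, 43, 44, 45}, X ∖ U = ∅ — both open, so U is clopen.
Nontrivial clopen(s) exist: e.g. {40, 41, 43, 44, 45}. So (X, τ) is disconnected.
Compute connected components by grouping points that agree on all clopens:
  component: {42}
  component: {40, 41, 43, 44, 45}


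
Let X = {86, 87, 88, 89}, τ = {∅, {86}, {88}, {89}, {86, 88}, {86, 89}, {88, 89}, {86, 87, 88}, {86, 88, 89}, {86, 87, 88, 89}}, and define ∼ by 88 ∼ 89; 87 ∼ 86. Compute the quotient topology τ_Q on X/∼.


X/∼ = {[86=87], [88=89]}; |τ_Q| = 3.

Equivalence classes: [86=87], [88=89].
Quotient map π: X → X/∼ sends 86 ↦ [86=87], 87 ↦ [86=87], 88 ↦ [88=89], 89 ↦ [88=89].
For each subset V ⊆ X/∼, compute π^{-1}(V) ⊆ X and check whether π^{-1}(V) ∈ τ. V is open in τ_Q iff π^{-1}(V) ∈ τ.
  V = {}: π^{-1}(V) = ∅ ∈ τ ✓.
  V = {[86=87]}: π^{-1}(V) = {86, 87} ∉ τ ✗.
  V = {[88=89]}: π^{-1}(V) = {88, 89} ∈ τ ✓.
  V = {[86=87], [88=89]}: π^{-1}(V) = {86, 87, 88, 89} ∈ τ ✓.
Open sets in the quotient: τ_Q = {{}, {[88=89]}, {[86=87], [88=89]}} (3 elements).


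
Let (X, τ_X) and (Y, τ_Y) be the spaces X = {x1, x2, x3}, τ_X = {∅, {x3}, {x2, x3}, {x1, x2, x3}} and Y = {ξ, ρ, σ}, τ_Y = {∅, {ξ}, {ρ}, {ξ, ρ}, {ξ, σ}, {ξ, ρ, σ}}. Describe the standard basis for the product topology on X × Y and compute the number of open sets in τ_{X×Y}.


Basis B = {∅ × ∅, {x3} × {ξ}, {x3} × {ρ}, {x2, x3} × {ξ}, {x2, x3} × {ρ}, {x3} × {ξ, ρ}, {x3} × {ξ, σ}, {x1, x2, x3} × {ξ}, {x1, x2, x3} × {ρ}, {x3} × {ξ, ρ, σ}, {x2, x3} × {ξ, ρ}, {x2, x3} × {ξ, σ}, {x1, x2, x3} × {ξ, ρ}, {x1, x2, x3} × {ξ, σ}, {x2, x3} × {ξ, ρ, σ}, {x1, x2, x3} × {ξ, ρ, σ}}; |τ_{X×Y}| = 40.

Enumerate products U × V with U ∈ τ_X, V ∈ τ_Y (deduplicated):
  ∅ × ∅ = {} (∅)
  {x3} × {ξ} = {(x3,ξ)}
  {x3} × {ρ} = {(x3,ρ)}
  {x2, x3} × {ξ} = {(x2,ξ), (x3,ξ)}
  {x2, x3} × {ρ} = {(x2,ρ), (x3,ρ)}
  {x3} × {ξ, ρ} = {(x3,ξ), (x3,ρ)}
  {x3} × {ξ, σ} = {(x3,ξ), (x3,σ)}
  {x1, x2, x3} × {ξ} = {(x1,ξ), (x2,ξ), (x3,ξ)}
  {x1, x2, x3} × {ρ} = {(x1,ρ), (x2,ρ), (x3,ρ)}
  {x3} × {ξ, ρ, σ} = {(x3,ξ), (x3,ρ), (x3,σ)}
  {x2, x3} × {ξ, ρ} = {(x2,ξ), (x2,ρ), (x3,ξ), (x3,ρ)}
  {x2, x3} × {ξ, σ} = {(x2,ξ), (x2,σ), (x3,ξ), (x3,σ)}
  {x1, x2, x3} × {ξ, ρ} = {(x1,ξ), (x1,ρ), (x2,ξ), (x2,ρ), (x3,ξ), (x3,ρ)}
  {x1, x2, x3} × {ξ, σ} = {(x1,ξ), (x1,σ), (x2,ξ), (x2,σ), (x3,ξ), (x3,σ)}
  {x2, x3} × {ξ, ρ, σ} = {(x2,ξ), (x2,ρ), (x2,σ), (x3,ξ), (x3,ρ), (x3,σ)}
  {x1, x2, x3} × {ξ, ρ, σ} = {(x1,ξ), (x1,ρ), (x1,σ), (x2,ξ), (x2,ρ), (x2,σ), (x3,ξ), (x3,ρ), (x3,σ)}
These 16 distinct sets form the basis B.
Close under arbitrary unions to get τ_{X×Y}; counting gives |τ_{X×Y}| = 40.


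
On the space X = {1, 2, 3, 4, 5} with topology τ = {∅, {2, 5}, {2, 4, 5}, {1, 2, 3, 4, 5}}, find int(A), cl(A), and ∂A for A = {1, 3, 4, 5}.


int(A) = ∅, cl(A) = {1, 2, 3, 4, 5}, ∂A = {1, 2, 3, 4, 5}.

Closed sets in (X, τ) are complements of opens:
  closed(X, τ) = {∅, {1, 3}, {1, 3, 4}, {1, 2, 3, 4, 5}}.
int(A) = ⋃ {U ∈ τ : U ⊆ A}. Opens contained in A: ∅.
Taking the union of these: int(A) = ∅.
cl(A) = ⋂ {C closed : A ⊆ C}. Closed sets containing A: {1, 2, 3, 4, 5}.
Intersecting these: cl(A) = {1, 2, 3, 4, 5}.
∂A = cl(A) ∖ int(A) = {1, 2, 3, 4, 5} ∖ ∅ = {1, 2, 3, 4, 5}.


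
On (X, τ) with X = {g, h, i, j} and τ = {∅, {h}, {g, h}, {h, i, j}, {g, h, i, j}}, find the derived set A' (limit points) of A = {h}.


A' = {g, i, j}

For each x ∈ X, list the open sets U ∈ τ with x ∈ U, then check whether U ∩ (A ∖ {x}) ≠ ∅ for every such U.
  x = g: opens ∋ x are {g, h}, {g, h, i, j}; each meets A ∖ {g}, so x IS a limit point.
  x = h: open {h} ∋ x has {h} ∩ (A ∖ {h}) = ∅, so x is NOT a limit point.
  x = i: opens ∋ x are {h, i, j}, {g, h, i, j}; each meets A ∖ {i}, so x IS a limit point.
  x = j: opens ∋ x are {h, i, j}, {g, h, i, j}; each meets A ∖ {j}, so x IS a limit point.
Collecting: A' = {g, i, j}.


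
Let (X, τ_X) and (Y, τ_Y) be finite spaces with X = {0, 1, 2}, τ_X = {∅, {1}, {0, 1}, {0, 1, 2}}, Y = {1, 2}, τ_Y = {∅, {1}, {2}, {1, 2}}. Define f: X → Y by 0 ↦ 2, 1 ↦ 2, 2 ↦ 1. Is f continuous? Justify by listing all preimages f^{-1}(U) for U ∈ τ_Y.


f is NOT continuous.

Compute f^{-1}(U) for each U ∈ τ_Y:
  U = ∅: f^{-1}(U) = ∅ ∈ τ_X ✓.
  U = {1}: f^{-1}(U) = {2} ∉ τ_X ✗.
  U = {2}: f^{-1}(U) = {0, 1} ∈ τ_X ✓.
  U = {1, 2}: f^{-1}(U) = {0, 1, 2} ∈ τ_X ✓.
Found U = {1} with f^{-1}(U) = {2} not in τ_X. Therefore f is NOT continuous.


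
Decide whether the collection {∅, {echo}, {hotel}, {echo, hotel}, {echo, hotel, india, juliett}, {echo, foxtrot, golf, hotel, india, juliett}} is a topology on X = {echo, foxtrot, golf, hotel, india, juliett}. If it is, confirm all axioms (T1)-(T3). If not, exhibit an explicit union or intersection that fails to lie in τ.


τ IS a topology on X.

Axiom (T1): ∅ ∈ τ? Yes; X ∈ τ? Yes.
Axiom (T2/T3): check pairwise unions and intersections of members of τ.
All pairwise intersections and unions checked — each lies in τ. Therefore τ satisfies (T1), (T2), (T3): it IS a topology on X.
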